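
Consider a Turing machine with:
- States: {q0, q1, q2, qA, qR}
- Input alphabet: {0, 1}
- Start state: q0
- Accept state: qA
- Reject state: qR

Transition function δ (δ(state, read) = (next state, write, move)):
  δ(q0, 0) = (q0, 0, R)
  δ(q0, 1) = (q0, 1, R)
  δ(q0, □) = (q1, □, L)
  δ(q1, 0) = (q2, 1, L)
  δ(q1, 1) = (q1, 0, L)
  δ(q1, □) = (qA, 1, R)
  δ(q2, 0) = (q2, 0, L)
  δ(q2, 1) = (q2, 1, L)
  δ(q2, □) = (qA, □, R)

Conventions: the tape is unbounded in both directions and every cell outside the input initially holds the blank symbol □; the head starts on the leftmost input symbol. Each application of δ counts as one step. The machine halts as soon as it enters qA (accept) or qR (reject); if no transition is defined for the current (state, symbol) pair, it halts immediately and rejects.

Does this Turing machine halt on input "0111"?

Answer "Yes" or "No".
Step 0: [q0]0111 (head at position 0)
Step 1: δ(q0, 0) = (q0, 0, R)  ⊢  0[q0]111 (head at position 1)
Step 2: δ(q0, 1) = (q0, 1, R)  ⊢  01[q0]11 (head at position 2)
Step 3: δ(q0, 1) = (q0, 1, R)  ⊢  011[q0]1 (head at position 3)
Step 4: δ(q0, 1) = (q0, 1, R)  ⊢  0111[q0]□ (head at position 4)
Step 5: δ(q0, □) = (q1, □, L)  ⊢  011[q1]1□ (head at position 3)
Step 6: δ(q1, 1) = (q1, 0, L)  ⊢  01[q1]10□ (head at position 2)
Step 7: δ(q1, 1) = (q1, 0, L)  ⊢  0[q1]100□ (head at position 1)
Step 8: δ(q1, 1) = (q1, 0, L)  ⊢  [q1]0000□ (head at position 0)
Step 9: δ(q1, 0) = (q2, 1, L)  ⊢  [q2]□1000□ (head at position -1)
Step 10: δ(q2, □) = (qA, □, R)  ⊢  □[qA]1000□ (head at position 0)
The machine is in qA, so it halts and accepts.
It halts after 10 steps.

Final answer: Yes - halts after 10 steps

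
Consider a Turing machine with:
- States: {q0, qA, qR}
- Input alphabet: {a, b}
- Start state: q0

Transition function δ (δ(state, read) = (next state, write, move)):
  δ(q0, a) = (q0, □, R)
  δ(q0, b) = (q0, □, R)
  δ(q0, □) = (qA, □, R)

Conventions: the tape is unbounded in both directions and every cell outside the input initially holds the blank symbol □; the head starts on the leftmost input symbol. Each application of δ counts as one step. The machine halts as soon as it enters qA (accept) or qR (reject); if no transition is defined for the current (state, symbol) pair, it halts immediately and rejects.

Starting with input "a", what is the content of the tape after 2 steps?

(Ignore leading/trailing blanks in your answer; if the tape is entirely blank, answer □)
Step 0: [q0]a (head at position 0)
Step 1: δ(q0, a) = (q0, □, R)  ⊢  □[q0]□ (head at position 1)
Step 2: δ(q0, □) = (qA, □, R)  ⊢  □□[qA]□ (head at position 2)
Tape after 2 steps (ignoring surrounding blanks): □

Final answer: Tape: □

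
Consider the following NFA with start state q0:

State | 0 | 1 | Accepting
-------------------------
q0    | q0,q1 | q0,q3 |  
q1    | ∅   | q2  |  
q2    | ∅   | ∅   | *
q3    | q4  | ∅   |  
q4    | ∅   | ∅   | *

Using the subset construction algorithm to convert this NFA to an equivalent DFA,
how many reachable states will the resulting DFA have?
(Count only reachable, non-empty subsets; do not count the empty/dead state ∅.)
Start subset: {q0}
{q0}: on 0 → {q0, q1}, on 1 → {q0, q3}
{q0, q1}: on 0 → {q0, q1}, on 1 → {q0, q2, q3}
{q0, q3}: on 0 → {q0, q1, q4}, on 1 → {q0, q3}
{q0, q2, q3}: on 0 → {q0, q1, q4}, on 1 → {q0, q3}
{q0, q1, q4}: on 0 → {q0, q1}, on 1 → {q0, q2, q3}
Reachable non-empty subsets: {q0}, {q0, q1}, {q0, q3}, {q0, q2, q3}, {q0, q1, q4} — 5 in total.

Final answer: 5 states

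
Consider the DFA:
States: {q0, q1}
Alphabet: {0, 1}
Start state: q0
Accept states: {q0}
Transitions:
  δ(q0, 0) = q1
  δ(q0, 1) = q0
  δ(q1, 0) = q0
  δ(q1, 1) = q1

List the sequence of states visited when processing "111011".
Starting at q0
Read '1': q0 -> q0
Read '1': q0 -> q0
Read '1': q0 -> q0
Read '0': q0 -> q1
Read '1': q1 -> q1
Read '1': q1 -> q1

Final answer: q0 -> q0 -> q0 -> q0 -> q1 -> q1 -> q1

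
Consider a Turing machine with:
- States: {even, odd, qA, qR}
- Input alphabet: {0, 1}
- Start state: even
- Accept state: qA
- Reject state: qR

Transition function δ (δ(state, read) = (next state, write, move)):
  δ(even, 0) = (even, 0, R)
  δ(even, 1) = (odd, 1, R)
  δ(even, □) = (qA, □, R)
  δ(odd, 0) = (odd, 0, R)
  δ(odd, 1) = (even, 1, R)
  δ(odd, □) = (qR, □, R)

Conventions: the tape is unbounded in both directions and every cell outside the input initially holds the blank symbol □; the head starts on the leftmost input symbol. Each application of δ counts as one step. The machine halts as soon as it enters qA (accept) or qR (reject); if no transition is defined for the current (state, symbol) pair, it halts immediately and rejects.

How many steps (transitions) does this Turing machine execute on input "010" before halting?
Step 0: [even]010 (head at position 0)
Step 1: δ(even, 0) = (even, 0, R)  ⊢  0[even]10 (head at position 1)
Step 2: δ(even, 1) = (odd, 1, R)  ⊢  01[odd]0 (head at position 2)
Step 3: δ(odd, 0) = (odd, 0, R)  ⊢  010[odd]□ (head at position 3)
Step 4: δ(odd, □) = (qR, □, R)  ⊢  010□[qR]□ (head at position 4)
The machine is in qR, so it halts and rejects.
Number of transitions executed: 4.

Final answer: 4 steps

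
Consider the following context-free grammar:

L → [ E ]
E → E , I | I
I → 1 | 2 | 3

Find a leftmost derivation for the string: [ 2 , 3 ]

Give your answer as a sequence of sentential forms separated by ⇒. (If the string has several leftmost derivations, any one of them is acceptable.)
Start with L.
Step 1: the leftmost non-terminal is L; apply L → [ E ]:  [ E ]
Step 2: the leftmost non-terminal is E; apply E → E , I:  [ E , I ]
Step 3: the leftmost non-terminal is E; apply E → I:  [ I , I ]
Step 4: the leftmost non-terminal is I; apply I → 2:  [ 2 , I ]
Step 5: the leftmost non-terminal is I; apply I → 3:  [ 2 , 3 ]

Final answer: L ⇒ [ E ] ⇒ [ E , I ] ⇒ [ I , I ] ⇒ [ 2 , I ] ⇒ [ 2 , 3 ]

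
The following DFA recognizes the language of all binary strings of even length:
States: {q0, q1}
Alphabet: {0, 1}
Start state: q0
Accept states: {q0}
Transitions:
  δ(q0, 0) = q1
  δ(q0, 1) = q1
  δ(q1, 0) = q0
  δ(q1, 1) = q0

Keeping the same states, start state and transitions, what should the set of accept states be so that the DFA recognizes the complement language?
The DFA is complete (every state has a transition on every symbol), so the complement
is recognized by the same DFA with accepting and non-accepting states swapped.
Original accept states: {q0}
Complement accept states = All states - Original accept states
= {q0, q1} - {q0}
= {q1}
Complement language: strings of ODD length

Final answer: {q1}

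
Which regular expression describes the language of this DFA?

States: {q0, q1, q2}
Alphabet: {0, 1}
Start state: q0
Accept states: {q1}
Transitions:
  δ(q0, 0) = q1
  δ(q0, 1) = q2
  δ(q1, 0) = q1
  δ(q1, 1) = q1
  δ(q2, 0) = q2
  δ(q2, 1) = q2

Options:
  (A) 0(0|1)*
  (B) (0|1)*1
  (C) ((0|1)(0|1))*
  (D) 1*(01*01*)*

Testing sample strings against the DFA:
  '00' -> accepted
  '00000' -> accepted
  '11' -> rejected
  '000' -> accepted
Checking each option for a counterexample:
  (A) 0(0|1)*: agrees with the DFA on all strings of length ≤ 4
  (B) (0|1)*1: '0' is accepted by the DFA but does not match the regex → eliminated
  (C) ((0|1)(0|1))*: ε is rejected by the DFA but matches the regex → eliminated
  (D) 1*(01*01*)*: ε is rejected by the DFA but matches the regex → eliminated
Only (A) 0(0|1)* is consistent with the DFA.

Final answer: (A) 0(0|1)*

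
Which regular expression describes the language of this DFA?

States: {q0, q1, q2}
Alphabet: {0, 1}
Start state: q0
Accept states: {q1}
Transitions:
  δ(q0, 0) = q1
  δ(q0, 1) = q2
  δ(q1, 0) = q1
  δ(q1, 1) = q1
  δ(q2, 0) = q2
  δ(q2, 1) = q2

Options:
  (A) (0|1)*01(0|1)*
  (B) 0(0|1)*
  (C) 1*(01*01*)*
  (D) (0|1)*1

Testing sample strings against the DFA:
  '11' -> rejected
  '01' -> accepted
  '11101' -> rejected
  '010' -> accepted
Checking each option for a counterexample:
  (A) (0|1)*01(0|1)*: '0' is accepted by the DFA but does not match the regex → eliminated
  (B) 0(0|1)*: agrees with the DFA on all strings of length ≤ 4
  (C) 1*(01*01*)*: ε is rejected by the DFA but matches the regex → eliminated
  (D) (0|1)*1: '0' is accepted by the DFA but does not match the regex → eliminated
Only (B) 0(0|1)* is consistent with the DFA.

Final answer: (B) 0(0|1)*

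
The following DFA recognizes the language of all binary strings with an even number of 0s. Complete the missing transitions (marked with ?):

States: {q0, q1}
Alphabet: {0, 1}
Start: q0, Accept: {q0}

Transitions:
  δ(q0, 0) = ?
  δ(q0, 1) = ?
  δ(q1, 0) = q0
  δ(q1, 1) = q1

What each state remembers (consistent with the given transitions and accept states):
  q0: an even number of 0s has been read so far
  q1: an odd number of 0s has been read so far
Filling in the missing entries:
  δ(q0, 0): in q0 (an even number of 0s has been read so far), after reading 0 we have: an odd number of 0s has been read so far → q1
  δ(q0, 1): in q0 (an even number of 0s has been read so far), after reading 1 we have: an even number of 0s has been read so far → q0

Final answer: δ(q0, 0) = q1; δ(q0, 1) = q0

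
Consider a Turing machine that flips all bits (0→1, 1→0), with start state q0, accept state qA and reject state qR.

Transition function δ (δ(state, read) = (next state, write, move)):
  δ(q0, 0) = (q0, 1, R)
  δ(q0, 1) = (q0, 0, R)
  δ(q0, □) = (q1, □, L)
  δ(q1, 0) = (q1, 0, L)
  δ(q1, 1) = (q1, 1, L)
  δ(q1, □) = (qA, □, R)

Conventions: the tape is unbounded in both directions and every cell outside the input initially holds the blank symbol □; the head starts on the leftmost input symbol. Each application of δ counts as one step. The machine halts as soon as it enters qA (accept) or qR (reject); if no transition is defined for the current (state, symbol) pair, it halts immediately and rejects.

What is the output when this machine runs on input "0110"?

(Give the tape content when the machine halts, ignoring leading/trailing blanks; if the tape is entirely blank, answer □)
Step 0: [q0]0110 (head at position 0)
Step 1: δ(q0, 0) = (q0, 1, R)  ⊢  1[q0]110 (head at position 1)
Step 2: δ(q0, 1) = (q0, 0, R)  ⊢  10[q0]10 (head at position 2)
Step 3: δ(q0, 1) = (q0, 0, R)  ⊢  100[q0]0 (head at position 3)
Step 4: δ(q0, 0) = (q0, 1, R)  ⊢  1001[q0]□ (head at position 4)
Step 5: δ(q0, □) = (q1, □, L)  ⊢  100[q1]1□ (head at position 3)
Step 6: δ(q1, 1) = (q1, 1, L)  ⊢  10[q1]01□ (head at position 2)
Step 7: δ(q1, 0) = (q1, 0, L)  ⊢  1[q1]001□ (head at position 1)
Step 8: δ(q1, 0) = (q1, 0, L)  ⊢  [q1]1001□ (head at position 0)
Step 9: δ(q1, 1) = (q1, 1, L)  ⊢  [q1]□1001□ (head at position -1)
Step 10: δ(q1, □) = (qA, □, R)  ⊢  □[qA]1001□ (head at position 0)
The machine is in qA, so it halts and accepts.
Tape content when halted (ignoring surrounding blanks): 1001

Final answer: Output: 1001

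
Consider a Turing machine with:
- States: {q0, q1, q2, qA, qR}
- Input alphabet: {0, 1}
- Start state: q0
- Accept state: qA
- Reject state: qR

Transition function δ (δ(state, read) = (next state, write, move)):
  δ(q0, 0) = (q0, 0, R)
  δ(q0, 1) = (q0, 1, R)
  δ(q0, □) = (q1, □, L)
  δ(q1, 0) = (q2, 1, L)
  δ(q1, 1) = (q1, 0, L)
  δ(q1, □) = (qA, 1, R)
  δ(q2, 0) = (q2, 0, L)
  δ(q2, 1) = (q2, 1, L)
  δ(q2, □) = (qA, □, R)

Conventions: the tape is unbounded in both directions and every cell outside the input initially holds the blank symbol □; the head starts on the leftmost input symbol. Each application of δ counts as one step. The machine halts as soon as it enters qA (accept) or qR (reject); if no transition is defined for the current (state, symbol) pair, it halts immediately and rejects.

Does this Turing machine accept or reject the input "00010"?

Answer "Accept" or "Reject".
Step 0: [q0]00010 (head at position 0)
Step 1: δ(q0, 0) = (q0, 0, R)  ⊢  0[q0]0010 (head at position 1)
Step 2: δ(q0, 0) = (q0, 0, R)  ⊢  00[q0]010 (head at position 2)
Step 3: δ(q0, 0) = (q0, 0, R)  ⊢  000[q0]10 (head at position 3)
Step 4: δ(q0, 1) = (q0, 1, R)  ⊢  0001[q0]0 (head at position 4)
Step 5: δ(q0, 0) = (q0, 0, R)  ⊢  00010[q0]□ (head at position 5)
Step 6: δ(q0, □) = (q1, □, L)  ⊢  0001[q1]0□ (head at position 4)
Step 7: δ(q1, 0) = (q2, 1, L)  ⊢  000[q2]11□ (head at position 3)
Step 8: δ(q2, 1) = (q2, 1, L)  ⊢  00[q2]011□ (head at position 2)
Step 9: δ(q2, 0) = (q2, 0, L)  ⊢  0[q2]0011□ (head at position 1)
Step 10: δ(q2, 0) = (q2, 0, L)  ⊢  [q2]00011□ (head at position 0)
Step 11: δ(q2, 0) = (q2, 0, L)  ⊢  [q2]□00011□ (head at position -1)
Step 12: δ(q2, □) = (qA, □, R)  ⊢  □[qA]00011□ (head at position 0)
The machine is in qA, so it halts and accepts.

Final answer: Accept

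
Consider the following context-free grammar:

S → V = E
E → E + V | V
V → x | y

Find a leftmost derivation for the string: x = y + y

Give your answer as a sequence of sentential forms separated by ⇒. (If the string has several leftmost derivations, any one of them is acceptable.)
Start with S.
Step 1: the leftmost non-terminal is S; apply S → V = E:  V = E
Step 2: the leftmost non-terminal is V; apply V → x:  x = E
Step 3: the leftmost non-terminal is E; apply E → E + V:  x = E + V
Step 4: the leftmost non-terminal is E; apply E → V:  x = V + V
Step 5: the leftmost non-terminal is V; apply V → y:  x = y + V
Step 6: the leftmost non-terminal is V; apply V → y:  x = y + y

Final answer: S ⇒ V = E ⇒ x = E ⇒ x = E + V ⇒ x = V + V ⇒ x = y + V ⇒ x = y + y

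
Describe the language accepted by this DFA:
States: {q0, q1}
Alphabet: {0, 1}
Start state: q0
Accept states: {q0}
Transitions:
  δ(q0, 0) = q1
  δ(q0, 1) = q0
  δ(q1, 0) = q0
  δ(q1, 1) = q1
Analyzing the DFA structure:
Start state: q0
Accept states: {q0}
Interpreting what each state remembers (checking against the transitions):
  q0: an even number of 0s has been read so far
  q1: an odd number of 0s has been read so far
  δ(q0, 0): in q0 (an even number of 0s has been read so far), after reading 0 we have: an odd number of 0s has been read so far → q1
  δ(q0, 1): in q0 (an even number of 0s has been read so far), after reading 1 we have: an even number of 0s has been read so far → q0
  δ(q1, 0): in q1 (an odd number of 0s has been read so far), after reading 0 we have: an even number of 0s has been read so far → q0
  δ(q1, 1): in q1 (an odd number of 0s has been read so far), after reading 1 we have: an odd number of 0s has been read so far → q1
A string is accepted iff it ends in {q0}, i.e. an even number of 0s has been read so far.
Language: All binary strings with an even number of 0s

Final answer: All binary strings with an even number of 0s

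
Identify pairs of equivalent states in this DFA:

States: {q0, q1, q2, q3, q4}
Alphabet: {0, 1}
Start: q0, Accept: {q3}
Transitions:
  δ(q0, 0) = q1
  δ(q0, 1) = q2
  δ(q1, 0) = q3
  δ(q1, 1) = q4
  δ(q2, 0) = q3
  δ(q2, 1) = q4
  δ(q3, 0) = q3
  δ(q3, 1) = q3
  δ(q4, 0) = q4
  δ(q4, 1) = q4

Using the table-filling algorithm:
Round 0 – mark pairs where exactly one state is accepting: (q0,q3), (q1,q3), (q2,q3), (q3,q4)
Round 1 – newly marked: (q0,q1) [on 0: q1 vs q3, already marked]; (q0,q2) [on 0: q1 vs q3, already marked]; (q1,q4) [on 0: q3 vs q4, already marked]; (q2,q4) [on 0: q3 vs q4, already marked]
Round 2 – newly marked: (q0,q4) [on 0: q1 vs q4, already marked]
No further pairs can be marked.
(q1, q2) unmarked: δ(q1,0)=q3, δ(q2,0)=q3; δ(q1,1)=q4, δ(q2,1)=q4 → equivalent
Equivalent pairs: (q1, q2)

Final answer: Equivalent pairs: (q1, q2)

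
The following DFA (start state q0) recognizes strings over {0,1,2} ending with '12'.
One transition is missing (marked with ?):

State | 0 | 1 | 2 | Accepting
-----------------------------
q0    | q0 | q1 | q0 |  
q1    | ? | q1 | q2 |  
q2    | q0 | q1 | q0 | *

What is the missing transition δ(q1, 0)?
q0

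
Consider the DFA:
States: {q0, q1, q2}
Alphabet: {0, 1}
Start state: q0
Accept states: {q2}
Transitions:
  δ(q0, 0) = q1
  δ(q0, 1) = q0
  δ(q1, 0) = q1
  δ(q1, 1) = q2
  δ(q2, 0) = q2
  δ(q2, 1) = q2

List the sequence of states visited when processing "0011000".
Starting at q0
Read '0': q0 -> q1
Read '0': q1 -> q1
Read '1': q1 -> q2
Read '1': q2 -> q2
Read '0': q2 -> q2
Read '0': q2 -> q2
Read '0': q2 -> q2

Final answer: q0 -> q1 -> q1 -> q2 -> q2 -> q2 -> q2 -> q2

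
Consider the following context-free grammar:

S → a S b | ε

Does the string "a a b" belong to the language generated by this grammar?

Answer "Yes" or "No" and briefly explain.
Every derivation applies S → a S b some number n of times and then S → ε, producing a^n b^n with equally many a's and b's. The string a a b has two a's but only one b, so it cannot be derived.

Final answer: No - no valid derivation exists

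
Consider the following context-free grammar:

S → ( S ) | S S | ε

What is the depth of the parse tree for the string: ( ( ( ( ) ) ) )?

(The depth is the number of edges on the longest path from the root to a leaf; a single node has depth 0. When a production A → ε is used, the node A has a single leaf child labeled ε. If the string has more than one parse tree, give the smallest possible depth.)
The string is 4 nested pairs. The shallowest parse tree applies S → ( S ) 4 times (one node per nested pair, each a child of the previous) and then S → ε in the middle.
S nodes at depths 0..4, ε leaf at depth 5; parentheses leaves are at depths 1..4.
(Using S → S S with an S → ε child anywhere only adds levels, so it cannot give a shallower tree.)
Depth = 5.

Final answer: 5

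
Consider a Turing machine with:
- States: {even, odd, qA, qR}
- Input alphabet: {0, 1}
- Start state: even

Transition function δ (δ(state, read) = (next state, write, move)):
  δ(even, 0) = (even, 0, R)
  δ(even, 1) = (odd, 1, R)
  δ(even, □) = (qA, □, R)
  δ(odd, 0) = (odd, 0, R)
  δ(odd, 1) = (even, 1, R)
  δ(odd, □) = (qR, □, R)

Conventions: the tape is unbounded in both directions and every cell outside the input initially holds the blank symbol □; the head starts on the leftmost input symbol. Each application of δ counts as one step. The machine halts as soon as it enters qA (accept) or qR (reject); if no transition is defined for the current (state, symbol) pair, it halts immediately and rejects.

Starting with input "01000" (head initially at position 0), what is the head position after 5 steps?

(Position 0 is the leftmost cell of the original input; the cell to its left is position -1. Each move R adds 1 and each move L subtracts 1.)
Step 0: [even]01000 (head at position 0)
Step 1: δ(even, 0) = (even, 0, R)  ⊢  0[even]1000 (head at position 1)
Step 2: δ(even, 1) = (odd, 1, R)  ⊢  01[odd]000 (head at position 2)
Step 3: δ(odd, 0) = (odd, 0, R)  ⊢  010[odd]00 (head at position 3)
Step 4: δ(odd, 0) = (odd, 0, R)  ⊢  0100[odd]0 (head at position 4)
Step 5: δ(odd, 0) = (odd, 0, R)  ⊢  01000[odd]□ (head at position 5)
Head position after 5 steps: 5

Final answer: Position 5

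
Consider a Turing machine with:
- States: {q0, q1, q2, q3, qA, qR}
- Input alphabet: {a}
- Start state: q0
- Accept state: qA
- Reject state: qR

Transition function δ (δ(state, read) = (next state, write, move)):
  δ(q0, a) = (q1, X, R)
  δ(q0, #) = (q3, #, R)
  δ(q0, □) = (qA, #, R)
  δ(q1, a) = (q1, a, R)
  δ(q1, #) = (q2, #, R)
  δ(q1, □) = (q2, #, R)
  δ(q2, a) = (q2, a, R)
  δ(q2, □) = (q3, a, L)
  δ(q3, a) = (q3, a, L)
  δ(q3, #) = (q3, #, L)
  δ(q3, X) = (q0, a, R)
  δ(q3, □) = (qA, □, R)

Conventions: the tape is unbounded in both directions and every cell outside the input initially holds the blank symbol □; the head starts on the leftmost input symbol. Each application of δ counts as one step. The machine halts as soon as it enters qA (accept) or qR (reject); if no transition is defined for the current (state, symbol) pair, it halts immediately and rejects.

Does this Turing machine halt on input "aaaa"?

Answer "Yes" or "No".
Trace (configuration after each step, as tape_left[state]tape_right with head position):
Step 0: [q0]aaaa (head at position 0)
Step 1: X[q1]aaa (head 1)
Step 2: Xa[q1]aa (head 2)
Step 3: Xaa[q1]a (head 3)
Step 4: Xaaa[q1]□ (head 4)
Step 5: Xaaa#[q2]□ (head 5)
Step 6: Xaaa[q3]#a (head 4)
Step 7: Xaa[q3]a#a (head 3)
Step 8: Xa[q3]aa#a (head 2)
Step 9: X[q3]aaa#a (head 1)
Step 10: [q3]Xaaa#a (head 0)
Step 11: a[q0]aaa#a (head 1)
Step 12: aX[q1]aa#a (head 2)
Step 13: aXa[q1]a#a (head 3)
Step 14: aXaa[q1]#a (head 4)
Step 15: aXaa#[q2]a (head 5)
Step 16: aXaa#a[q2]□ (head 6)
Step 17: aXaa#[q3]aa (head 5)
Step 18: aXaa[q3]#aa (head 4)
Step 19: aXa[q3]a#aa (head 3)
Step 20: aX[q3]aa#aa (head 2)
Step 21: a[q3]Xaa#aa (head 1)
Step 22: aa[q0]aa#aa (head 2)
Step 23: aaX[q1]a#aa (head 3)
Step 24: aaXa[q1]#aa (head 4)
Step 25: aaXa#[q2]aa (head 5)
Step 26: aaXa#a[q2]a (head 6)
Step 27: aaXa#aa[q2]□ (head 7)
Step 28: aaXa#a[q3]aa (head 6)
Step 29: aaXa#[q3]aaa (head 5)
Step 30: aaXa[q3]#aaa (head 4)
Step 31: aaX[q3]a#aaa (head 3)
Step 32: aa[q3]Xa#aaa (head 2)
Step 33: aaa[q0]a#aaa (head 3)
Step 34: aaaX[q1]#aaa (head 4)
Step 35: aaaX#[q2]aaa (head 5)
Step 36: aaaX#a[q2]aa (head 6)
Step 37: aaaX#aa[q2]a (head 7)
Step 38: aaaX#aaa[q2]□ (head 8)
Step 39: aaaX#aa[q3]aa (head 7)
Step 40: aaaX#a[q3]aaa (head 6)
Step 41: aaaX#[q3]aaaa (head 5)
Step 42: aaaX[q3]#aaaa (head 4)
Step 43: aaa[q3]X#aaaa (head 3)
Step 44: aaaa[q0]#aaaa (head 4)
Step 45: aaaa#[q3]aaaa (head 5)
Step 46: aaaa[q3]#aaaa (head 4)
Step 47: aaa[q3]a#aaaa (head 3)
Step 48: aa[q3]aa#aaaa (head 2)
Step 49: a[q3]aaa#aaaa (head 1)
Step 50: [q3]aaaa#aaaa (head 0)
Step 51: [q3]□aaaa#aaaa (head -1)
Step 52: □[qA]aaaa#aaaa (head 0)
The machine is in qA, so it halts and accepts.
It halts after 52 steps.

Final answer: Yes - halts after 52 steps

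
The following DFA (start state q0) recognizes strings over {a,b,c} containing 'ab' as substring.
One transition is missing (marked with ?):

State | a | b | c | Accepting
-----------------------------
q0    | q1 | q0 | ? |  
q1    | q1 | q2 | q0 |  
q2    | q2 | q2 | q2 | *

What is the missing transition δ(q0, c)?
q0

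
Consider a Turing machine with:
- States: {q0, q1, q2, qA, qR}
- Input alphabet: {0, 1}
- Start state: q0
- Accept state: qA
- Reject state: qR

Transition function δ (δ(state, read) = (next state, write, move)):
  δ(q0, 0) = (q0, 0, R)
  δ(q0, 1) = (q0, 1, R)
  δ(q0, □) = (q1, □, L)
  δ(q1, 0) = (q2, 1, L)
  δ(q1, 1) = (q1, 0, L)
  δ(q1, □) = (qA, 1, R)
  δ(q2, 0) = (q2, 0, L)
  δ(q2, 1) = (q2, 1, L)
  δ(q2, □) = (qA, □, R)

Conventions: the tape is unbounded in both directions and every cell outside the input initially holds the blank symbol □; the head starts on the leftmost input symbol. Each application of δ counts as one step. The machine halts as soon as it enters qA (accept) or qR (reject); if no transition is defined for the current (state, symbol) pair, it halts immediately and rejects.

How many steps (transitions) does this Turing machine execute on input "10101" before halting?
Step 0: [q0]10101 (head at position 0)
Step 1: δ(q0, 1) = (q0, 1, R)  ⊢  1[q0]0101 (head at position 1)
Step 2: δ(q0, 0) = (q0, 0, R)  ⊢  10[q0]101 (head at position 2)
Step 3: δ(q0, 1) = (q0, 1, R)  ⊢  101[q0]01 (head at position 3)
Step 4: δ(q0, 0) = (q0, 0, R)  ⊢  1010[q0]1 (head at position 4)
Step 5: δ(q0, 1) = (q0, 1, R)  ⊢  10101[q0]□ (head at position 5)
Step 6: δ(q0, □) = (q1, □, L)  ⊢  1010[q1]1□ (head at position 4)
Step 7: δ(q1, 1) = (q1, 0, L)  ⊢  101[q1]00□ (head at position 3)
Step 8: δ(q1, 0) = (q2, 1, L)  ⊢  10[q2]110□ (head at position 2)
Step 9: δ(q2, 1) = (q2, 1, L)  ⊢  1[q2]0110□ (head at position 1)
Step 10: δ(q2, 0) = (q2, 0, L)  ⊢  [q2]10110□ (head at position 0)
Step 11: δ(q2, 1) = (q2, 1, L)  ⊢  [q2]□10110□ (head at position -1)
Step 12: δ(q2, □) = (qA, □, R)  ⊢  □[qA]10110□ (head at position 0)
The machine is in qA, so it halts and accepts.
Number of transitions executed: 12.

Final answer: 12 steps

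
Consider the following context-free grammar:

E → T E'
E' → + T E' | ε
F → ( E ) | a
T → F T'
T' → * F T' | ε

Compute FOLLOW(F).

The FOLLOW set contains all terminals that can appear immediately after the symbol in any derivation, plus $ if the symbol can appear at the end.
Useful FIRST sets: FIRST(E') = {+, ε}, FIRST(T') = {*, ε} (both E' and T' are nullable).
FOLLOW(E): E is the start symbol → $; E appears in F → ( E ) followed by ')' → FOLLOW(E) = {), $}.
FOLLOW(E'): E' appears at the right end of E → T E' and of E' → + T E', so FOLLOW(E') ⊇ FOLLOW(E) (the second occurrence adds nothing new). FOLLOW(E') = {), $}.
FOLLOW(T): in E → T E' and E' → + T E', T is followed by E': add FIRST(E') minus ε = {+}; since E' is nullable, also add FOLLOW(E) and FOLLOW(E') = {), $}. FOLLOW(T) = {+, ), $}.
FOLLOW(T'): T' appears at the right end of T → F T' and of T' → * F T', so FOLLOW(T') = FOLLOW(T) = {+, ), $}.
FOLLOW(F): in T → F T' and T' → * F T', F is followed by T': add FIRST(T') minus ε = {*}; since T' is nullable, also add FOLLOW(T) and FOLLOW(T') = {+, ), $}. FOLLOW(F) = {*, +, ), $}.

Final answer: {$, ), *, +}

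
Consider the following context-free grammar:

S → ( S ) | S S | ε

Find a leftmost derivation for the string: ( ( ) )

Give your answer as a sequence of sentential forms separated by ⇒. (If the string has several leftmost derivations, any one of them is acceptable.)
Start with S.
Step 1: the leftmost non-terminal is S; apply S → ( S ):  ( S )
Step 2: the leftmost non-terminal is S; apply S → ( S ):  ( ( S ) )
Step 3: the leftmost non-terminal is S; apply S → ε:  ( ( ) )

Final answer: S ⇒ ( S ) ⇒ ( ( S ) ) ⇒ ( ( ) )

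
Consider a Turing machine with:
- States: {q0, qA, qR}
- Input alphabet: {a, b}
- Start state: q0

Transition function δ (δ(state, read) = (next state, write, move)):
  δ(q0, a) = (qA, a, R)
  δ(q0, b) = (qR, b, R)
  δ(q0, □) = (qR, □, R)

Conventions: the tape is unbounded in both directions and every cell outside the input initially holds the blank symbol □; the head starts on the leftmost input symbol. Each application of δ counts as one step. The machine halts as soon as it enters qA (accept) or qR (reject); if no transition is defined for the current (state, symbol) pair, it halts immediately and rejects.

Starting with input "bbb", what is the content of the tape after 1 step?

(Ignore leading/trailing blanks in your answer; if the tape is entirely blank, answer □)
Step 0: [q0]bbb (head at position 0)
Step 1: δ(q0, b) = (qR, b, R)  ⊢  b[qR]bb (head at position 1)
Tape after 1 step (ignoring surrounding blanks): bbb

Final answer: Tape: bbb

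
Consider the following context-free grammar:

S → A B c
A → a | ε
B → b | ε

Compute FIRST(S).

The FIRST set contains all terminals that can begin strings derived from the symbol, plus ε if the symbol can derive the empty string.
FIRST(A) = {a, ε} (A → a | ε) and FIRST(B) = {b, ε} (B → b | ε).
For S → A B c: add FIRST(A) minus ε = {a}; A is nullable, so also add FIRST(B) minus ε = {b}; B is nullable too, so also add FIRST(c) = {c}. The terminal c is never erased, so S is not nullable and ε is not included.
FIRST(S) = {a, b, c}.

Final answer: {a, b, c}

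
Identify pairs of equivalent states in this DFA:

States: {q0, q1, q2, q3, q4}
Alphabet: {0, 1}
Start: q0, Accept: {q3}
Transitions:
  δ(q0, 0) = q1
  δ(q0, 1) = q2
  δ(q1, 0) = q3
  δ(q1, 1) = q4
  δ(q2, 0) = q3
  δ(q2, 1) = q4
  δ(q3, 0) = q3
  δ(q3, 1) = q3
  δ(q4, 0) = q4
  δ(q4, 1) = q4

Using the table-filling algorithm:
Round 0 – mark pairs where exactly one state is accepting: (q0,q3), (q1,q3), (q2,q3), (q3,q4)
Round 1 – newly marked: (q0,q1) [on 0: q1 vs q3, already marked]; (q0,q2) [on 0: q1 vs q3, already marked]; (q1,q4) [on 0: q3 vs q4, already marked]; (q2,q4) [on 0: q3 vs q4, already marked]
Round 2 – newly marked: (q0,q4) [on 0: q1 vs q4, already marked]
No further pairs can be marked.
(q1, q2) unmarked: δ(q1,0)=q3, δ(q2,0)=q3; δ(q1,1)=q4, δ(q2,1)=q4 → equivalent
Equivalent pairs: (q1, q2)

Final answer: Equivalent pairs: (q1, q2)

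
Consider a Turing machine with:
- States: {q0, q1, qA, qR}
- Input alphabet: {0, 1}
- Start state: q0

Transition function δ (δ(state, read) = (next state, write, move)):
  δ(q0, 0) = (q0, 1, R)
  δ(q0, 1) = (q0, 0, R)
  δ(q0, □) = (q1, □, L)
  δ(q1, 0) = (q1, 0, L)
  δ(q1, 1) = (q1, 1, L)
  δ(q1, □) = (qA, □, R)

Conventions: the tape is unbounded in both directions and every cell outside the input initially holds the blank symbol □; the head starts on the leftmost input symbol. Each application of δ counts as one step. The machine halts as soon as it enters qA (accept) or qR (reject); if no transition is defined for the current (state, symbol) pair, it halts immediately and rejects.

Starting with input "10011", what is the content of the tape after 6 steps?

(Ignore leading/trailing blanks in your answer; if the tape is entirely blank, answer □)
Step 0: [q0]10011 (head at position 0)
Step 1: δ(q0, 1) = (q0, 0, R)  ⊢  0[q0]0011 (head at position 1)
Step 2: δ(q0, 0) = (q0, 1, R)  ⊢  01[q0]011 (head at position 2)
Step 3: δ(q0, 0) = (q0, 1, R)  ⊢  011[q0]11 (head at position 3)
Step 4: δ(q0, 1) = (q0, 0, R)  ⊢  0110[q0]1 (head at position 4)
Step 5: δ(q0, 1) = (q0, 0, R)  ⊢  01100[q0]□ (head at position 5)
Step 6: δ(q0, □) = (q1, □, L)  ⊢  0110[q1]0□ (head at position 4)
Tape after 6 steps (ignoring surrounding blanks): 01100

Final answer: Tape: 01100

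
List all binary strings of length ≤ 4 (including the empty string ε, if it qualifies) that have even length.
Checking every binary string of length 0 to 4:
  Length 0: accepted: ε | rejected: (none)
  Length 1: accepted: (none) | rejected: 0, 1
  Length 2: accepted: 00, 01, 10, 11 | rejected: (none)
  Length 3: accepted: (none) | rejected: 000, 001, 010, 011, 100, 101, 110, 111
  Length 4: accepted: 0000, 0001, 0010, 0011, 0100, 0101, 0110, 0111, 1000, 1001, 1010, 1011, 1100, 1101, 1110, 1111 | rejected: (none)
Total: 21 string(s).

Final answer: ε, 00, 01, 10, 11, 0000, 0001, 0010, 0011, 0100, 0101, 0110, 0111, 1000, 1001, 1010, 1011, 1100, 1101, 1110, 1111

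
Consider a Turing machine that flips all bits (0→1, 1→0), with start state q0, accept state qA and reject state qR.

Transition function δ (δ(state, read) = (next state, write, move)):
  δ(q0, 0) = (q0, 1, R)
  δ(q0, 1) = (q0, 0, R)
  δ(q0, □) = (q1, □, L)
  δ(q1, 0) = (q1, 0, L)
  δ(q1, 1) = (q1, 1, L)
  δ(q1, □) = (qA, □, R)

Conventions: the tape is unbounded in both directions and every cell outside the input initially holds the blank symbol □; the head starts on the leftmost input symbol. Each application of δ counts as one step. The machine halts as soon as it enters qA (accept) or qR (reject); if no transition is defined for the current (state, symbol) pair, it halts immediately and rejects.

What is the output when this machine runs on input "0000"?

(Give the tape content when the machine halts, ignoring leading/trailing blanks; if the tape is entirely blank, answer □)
Step 0: [q0]0000 (head at position 0)
Step 1: δ(q0, 0) = (q0, 1, R)  ⊢  1[q0]000 (head at position 1)
Step 2: δ(q0, 0) = (q0, 1, R)  ⊢  11[q0]00 (head at position 2)
Step 3: δ(q0, 0) = (q0, 1, R)  ⊢  111[q0]0 (head at position 3)
Step 4: δ(q0, 0) = (q0, 1, R)  ⊢  1111[q0]□ (head at position 4)
Step 5: δ(q0, □) = (q1, □, L)  ⊢  111[q1]1□ (head at position 3)
Step 6: δ(q1, 1) = (q1, 1, L)  ⊢  11[q1]11□ (head at position 2)
Step 7: δ(q1, 1) = (q1, 1, L)  ⊢  1[q1]111□ (head at position 1)
Step 8: δ(q1, 1) = (q1, 1, L)  ⊢  [q1]1111□ (head at position 0)
Step 9: δ(q1, 1) = (q1, 1, L)  ⊢  [q1]□1111□ (head at position -1)
Step 10: δ(q1, □) = (qA, □, R)  ⊢  □[qA]1111□ (head at position 0)
The machine is in qA, so it halts and accepts.
Tape content when halted (ignoring surrounding blanks): 1111

Final answer: Output: 1111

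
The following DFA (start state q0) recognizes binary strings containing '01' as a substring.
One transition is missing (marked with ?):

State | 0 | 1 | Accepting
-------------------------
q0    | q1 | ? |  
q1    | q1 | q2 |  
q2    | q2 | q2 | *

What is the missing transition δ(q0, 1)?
q0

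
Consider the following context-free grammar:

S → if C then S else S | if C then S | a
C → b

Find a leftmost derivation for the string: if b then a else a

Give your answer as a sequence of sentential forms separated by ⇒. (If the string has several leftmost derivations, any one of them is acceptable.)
Start with S.
Step 1: the leftmost non-terminal is S; apply S → if C then S else S:  if C then S else S
Step 2: the leftmost non-terminal is C; apply C → b:  if b then S else S
Step 3: the leftmost non-terminal is S; apply S → a:  if b then a else S
Step 4: the leftmost non-terminal is S; apply S → a:  if b then a else a

Final answer: S ⇒ if C then S else S ⇒ if b then S else S ⇒ if b then a else S ⇒ if b then a else a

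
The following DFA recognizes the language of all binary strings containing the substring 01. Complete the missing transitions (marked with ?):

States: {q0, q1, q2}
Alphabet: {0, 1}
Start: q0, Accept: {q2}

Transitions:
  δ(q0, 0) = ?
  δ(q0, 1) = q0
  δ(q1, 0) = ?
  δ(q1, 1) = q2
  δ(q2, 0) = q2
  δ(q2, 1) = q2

What each state remembers (consistent with the given transitions and accept states):
  q0: 01 not seen yet and the last symbol was not 0
  q1: 01 not seen yet and the last symbol was 0
  q2: the substring 01 has already been seen
Filling in the missing entries:
  δ(q0, 0): in q0 (01 not seen yet and the last symbol was not 0), after reading 0 we have: 01 not seen yet and the last symbol was 0 → q1
  δ(q1, 0): in q1 (01 not seen yet and the last symbol was 0), after reading 0 we have: 01 not seen yet and the last symbol was 0 → q1

Final answer: δ(q0, 0) = q1; δ(q1, 0) = q1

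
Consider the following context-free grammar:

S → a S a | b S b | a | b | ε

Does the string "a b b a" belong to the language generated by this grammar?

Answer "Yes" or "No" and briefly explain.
A derivation exists: S ⇒ a S a ⇒ a b S b a ⇒ a b b a (using S → a S a, S → b S b, then S → ε).

Final answer: Yes - a valid derivation exists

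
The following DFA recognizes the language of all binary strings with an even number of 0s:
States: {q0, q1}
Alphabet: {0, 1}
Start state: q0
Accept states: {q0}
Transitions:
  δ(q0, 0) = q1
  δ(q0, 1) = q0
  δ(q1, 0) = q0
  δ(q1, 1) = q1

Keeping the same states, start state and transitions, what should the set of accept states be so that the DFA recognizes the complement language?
The DFA is complete (every state has a transition on every symbol), so the complement
is recognized by the same DFA with accepting and non-accepting states swapped.
Original accept states: {q0}
Complement accept states = All states - Original accept states
= {q0, q1} - {q0}
= {q1}
Complement language: strings with an ODD number of 0s

Final answer: {q1}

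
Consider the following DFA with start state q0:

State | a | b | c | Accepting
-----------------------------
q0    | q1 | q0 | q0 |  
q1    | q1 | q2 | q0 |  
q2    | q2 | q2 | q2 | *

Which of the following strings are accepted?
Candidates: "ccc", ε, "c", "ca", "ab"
"ccc": q0 → q0 → q0 → q0; q0 is not accepting → rejected
ε: q0; q0 is not accepting → rejected
"c": q0 → q0; q0 is not accepting → rejected
"ca": q0 → q0 → q1; q1 is not accepting → rejected
"ab": q0 → q1 → q2; q2 is accepting → accepted

Final answer: "ab"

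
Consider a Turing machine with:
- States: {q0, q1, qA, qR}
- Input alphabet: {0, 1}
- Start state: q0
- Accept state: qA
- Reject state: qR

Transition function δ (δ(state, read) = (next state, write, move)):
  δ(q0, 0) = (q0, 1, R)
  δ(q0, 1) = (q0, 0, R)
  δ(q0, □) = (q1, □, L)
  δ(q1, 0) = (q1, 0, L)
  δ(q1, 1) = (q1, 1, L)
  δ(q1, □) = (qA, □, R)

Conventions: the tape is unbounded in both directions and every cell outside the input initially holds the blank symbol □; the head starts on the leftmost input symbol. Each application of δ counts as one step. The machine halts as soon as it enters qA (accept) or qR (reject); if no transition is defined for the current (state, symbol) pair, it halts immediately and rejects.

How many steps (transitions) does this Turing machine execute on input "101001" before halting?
Step 0: [q0]101001 (head at position 0)
Step 1: δ(q0, 1) = (q0, 0, R)  ⊢  0[q0]01001 (head at position 1)
Step 2: δ(q0, 0) = (q0, 1, R)  ⊢  01[q0]1001 (head at position 2)
Step 3: δ(q0, 1) = (q0, 0, R)  ⊢  010[q0]001 (head at position 3)
Step 4: δ(q0, 0) = (q0, 1, R)  ⊢  0101[q0]01 (head at position 4)
Step 5: δ(q0, 0) = (q0, 1, R)  ⊢  01011[q0]1 (head at position 5)
Step 6: δ(q0, 1) = (q0, 0, R)  ⊢  010110[q0]□ (head at position 6)
Step 7: δ(q0, □) = (q1, □, L)  ⊢  01011[q1]0□ (head at position 5)
Step 8: δ(q1, 0) = (q1, 0, L)  ⊢  0101[q1]10□ (head at position 4)
Step 9: δ(q1, 1) = (q1, 1, L)  ⊢  010[q1]110□ (head at position 3)
Step 10: δ(q1, 1) = (q1, 1, L)  ⊢  01[q1]0110□ (head at position 2)
Step 11: δ(q1, 0) = (q1, 0, L)  ⊢  0[q1]10110□ (head at position 1)
Step 12: δ(q1, 1) = (q1, 1, L)  ⊢  [q1]010110□ (head at position 0)
Step 13: δ(q1, 0) = (q1, 0, L)  ⊢  [q1]□010110□ (head at position -1)
Step 14: δ(q1, □) = (qA, □, R)  ⊢  □[qA]010110□ (head at position 0)
The machine is in qA, so it halts and accepts.
Number of transitions executed: 14.

Final answer: 14 steps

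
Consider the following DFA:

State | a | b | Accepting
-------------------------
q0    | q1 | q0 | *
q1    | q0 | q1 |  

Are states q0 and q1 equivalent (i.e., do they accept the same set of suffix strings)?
Try the suffix ε (the empty string).
From q0: q0 — accepting.
From q1: q1 — not accepting.
The two states disagree on this suffix, so they are not equivalent.

Final answer: No. Distinguishing string: ε (the empty string) - accepted from q0 but not from q1.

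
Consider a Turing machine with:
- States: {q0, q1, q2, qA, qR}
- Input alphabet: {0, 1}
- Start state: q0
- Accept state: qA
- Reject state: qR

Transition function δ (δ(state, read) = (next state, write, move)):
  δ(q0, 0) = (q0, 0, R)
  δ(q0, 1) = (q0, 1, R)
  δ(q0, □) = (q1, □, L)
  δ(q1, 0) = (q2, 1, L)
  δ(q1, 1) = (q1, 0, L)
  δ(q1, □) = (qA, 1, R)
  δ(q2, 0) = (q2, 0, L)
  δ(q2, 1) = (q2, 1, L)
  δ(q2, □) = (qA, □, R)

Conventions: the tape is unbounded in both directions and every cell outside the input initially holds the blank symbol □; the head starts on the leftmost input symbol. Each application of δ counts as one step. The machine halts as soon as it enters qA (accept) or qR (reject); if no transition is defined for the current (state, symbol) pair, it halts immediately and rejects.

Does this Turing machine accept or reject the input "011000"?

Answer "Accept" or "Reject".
Step 0: [q0]011000 (head at position 0)
Step 1: δ(q0, 0) = (q0, 0, R)  ⊢  0[q0]11000 (head at position 1)
Step 2: δ(q0, 1) = (q0, 1, R)  ⊢  01[q0]1000 (head at position 2)
Step 3: δ(q0, 1) = (q0, 1, R)  ⊢  011[q0]000 (head at position 3)
Step 4: δ(q0, 0) = (q0, 0, R)  ⊢  0110[q0]00 (head at position 4)
Step 5: δ(q0, 0) = (q0, 0, R)  ⊢  01100[q0]0 (head at position 5)
Step 6: δ(q0, 0) = (q0, 0, R)  ⊢  011000[q0]□ (head at position 6)
Step 7: δ(q0, □) = (q1, □, L)  ⊢  01100[q1]0□ (head at position 5)
Step 8: δ(q1, 0) = (q2, 1, L)  ⊢  0110[q2]01□ (head at position 4)
Step 9: δ(q2, 0) = (q2, 0, L)  ⊢  011[q2]001□ (head at position 3)
Step 10: δ(q2, 0) = (q2, 0, L)  ⊢  01[q2]1001□ (head at position 2)
Step 11: δ(q2, 1) = (q2, 1, L)  ⊢  0[q2]11001□ (head at position 1)
Step 12: δ(q2, 1) = (q2, 1, L)  ⊢  [q2]011001□ (head at position 0)
Step 13: δ(q2, 0) = (q2, 0, L)  ⊢  [q2]□011001□ (head at position -1)
Step 14: δ(q2, □) = (qA, □, R)  ⊢  □[qA]011001□ (head at position 0)
The machine is in qA, so it halts and accepts.

Final answer: Accept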